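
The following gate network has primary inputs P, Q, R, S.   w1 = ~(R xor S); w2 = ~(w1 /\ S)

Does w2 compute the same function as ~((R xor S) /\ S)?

w1 = ~(R xor S)
w2 = ~(w1 /\ S) = ~((~(R xor S)) /\ S)
At P=0, Q=0, R=0, S=1: circuit gives 1, formula gives 0.

No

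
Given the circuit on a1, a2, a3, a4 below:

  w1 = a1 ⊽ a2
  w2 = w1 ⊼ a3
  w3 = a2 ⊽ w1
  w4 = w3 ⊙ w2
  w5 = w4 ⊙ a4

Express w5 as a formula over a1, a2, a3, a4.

((a2 ⊽ (a1 ⊽ a2)) ⊙ ((a1 ⊽ a2) ⊼ a3)) ⊙ a4

w1 = a1 ⊽ a2
w2 = w1 ⊼ a3 = (a1 ⊽ a2) ⊼ a3
w3 = a2 ⊽ w1 = a2 ⊽ (a1 ⊽ a2)
w4 = w3 ⊙ w2 = (a2 ⊽ (a1 ⊽ a2)) ⊙ ((a1 ⊽ a2) ⊼ a3)
w5 = w4 ⊙ a4 = ((a2 ⊽ (a1 ⊽ a2)) ⊙ ((a1 ⊽ a2) ⊼ a3)) ⊙ a4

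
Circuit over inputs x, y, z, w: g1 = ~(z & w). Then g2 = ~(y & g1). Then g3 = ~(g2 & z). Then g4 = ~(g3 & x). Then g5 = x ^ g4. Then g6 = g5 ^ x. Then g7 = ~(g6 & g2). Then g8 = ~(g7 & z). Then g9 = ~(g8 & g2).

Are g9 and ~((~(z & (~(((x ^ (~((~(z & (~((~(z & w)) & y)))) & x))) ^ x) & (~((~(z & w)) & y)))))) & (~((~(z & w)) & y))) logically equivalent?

Yes

g1 = ~(z & w)
g2 = ~(y & g1) = ~(y & (~(z & w)))
g3 = ~(g2 & z) = ~((~(y & (~(z & w)))) & z)
g4 = ~(g3 & x) = ~((~((~(y & (~(z & w)))) & z)) & x)
g5 = x ^ g4 = x ^ (~((~((~(y & (~(z & w)))) & z)) & x))
g6 = g5 ^ x = (x ^ (~((~((~(y & (~(z & w)))) & z)) & x))) ^ x
g7 = ~(g6 & g2) = ~(((x ^ (~((~((~(y & (~(z & w)))) & z)) & x))) ^ x) & (~(y & (~(z & w)))))
g8 = ~(g7 & z) = ~((~(((x ^ (~((~((~(y & (~(z & w)))) & z)) & x))) ^ x) & (~(y & (~(z & w)))))) & z)
g9 = ~(g8 & g2) = ~((~((~(((x ^ (~((~((~(y & (~(z & w)))) & z)) & x))) ^ x) & (~(y & (~(z & w)))))) & z)) & (~(y & (~(z & w)))))
At x=0, y=0, z=0, w=0: circuit gives 0, formula gives 0.
At x=0, y=1, z=0, w=0: circuit gives 1, formula gives 1.
Agrees on all 16 inputs.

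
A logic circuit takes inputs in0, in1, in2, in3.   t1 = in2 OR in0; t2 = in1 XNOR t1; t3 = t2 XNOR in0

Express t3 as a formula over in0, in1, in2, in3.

t1 = in2 OR in0
t2 = in1 XNOR t1 = in1 XNOR (in2 OR in0)
t3 = t2 XNOR in0 = (in1 XNOR (in2 OR in0)) XNOR in0

(in1 XNOR (in2 OR in0)) XNOR in0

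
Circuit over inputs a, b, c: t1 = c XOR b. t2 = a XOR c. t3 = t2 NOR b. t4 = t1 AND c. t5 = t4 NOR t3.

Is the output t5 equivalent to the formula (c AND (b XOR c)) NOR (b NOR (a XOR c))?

t1 = c XOR b
t2 = a XOR c
t3 = t2 NOR b = (a XOR c) NOR b
t4 = t1 AND c = (c XOR b) AND c
t5 = t4 NOR t3 = ((c XOR b) AND c) NOR ((a XOR c) NOR b)
At a=0, b=0, c=0: circuit gives 0, formula gives 0.
At a=0, b=1, c=0: circuit gives 1, formula gives 1.
Agrees on all 8 inputs.

Yes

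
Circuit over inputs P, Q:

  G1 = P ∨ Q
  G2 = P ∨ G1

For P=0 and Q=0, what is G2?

G1 = 0 ∨ 0 = 0
G2 = 0 ∨ 0 = 0

0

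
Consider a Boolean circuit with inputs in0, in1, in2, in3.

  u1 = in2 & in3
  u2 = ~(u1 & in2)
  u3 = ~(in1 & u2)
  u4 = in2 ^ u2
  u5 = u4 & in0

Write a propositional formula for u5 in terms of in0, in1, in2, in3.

(in2 ^ (~((in2 & in3) & in2))) & in0

u1 = in2 & in3
u2 = ~(u1 & in2) = ~((in2 & in3) & in2)
u4 = in2 ^ u2 = in2 ^ (~((in2 & in3) & in2))
u5 = u4 & in0 = (in2 ^ (~((in2 & in3) & in2))) & in0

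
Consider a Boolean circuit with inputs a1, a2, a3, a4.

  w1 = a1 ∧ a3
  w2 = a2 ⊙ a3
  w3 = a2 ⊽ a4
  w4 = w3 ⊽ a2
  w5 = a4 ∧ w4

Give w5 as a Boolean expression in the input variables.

a4 ∧ ((a2 ⊽ a4) ⊽ a2)

w3 = a2 ⊽ a4
w4 = w3 ⊽ a2 = (a2 ⊽ a4) ⊽ a2
w5 = a4 ∧ w4 = a4 ∧ ((a2 ⊽ a4) ⊽ a2)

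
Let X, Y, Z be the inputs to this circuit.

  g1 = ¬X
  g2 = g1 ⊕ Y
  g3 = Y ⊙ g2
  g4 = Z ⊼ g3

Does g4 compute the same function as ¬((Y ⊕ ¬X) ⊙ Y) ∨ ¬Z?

g1 = ¬X
g2 = g1 ⊕ Y = ¬X ⊕ Y
g3 = Y ⊙ g2 = Y ⊙ (¬X ⊕ Y)
g4 = Z ⊼ g3 = Z ⊼ (Y ⊙ (¬X ⊕ Y))
At X=1, Y=0, Z=1: circuit gives 0, formula gives 0.
At X=0, Y=0, Z=0: circuit gives 1, formula gives 1.
Agrees on all 8 inputs.

Yes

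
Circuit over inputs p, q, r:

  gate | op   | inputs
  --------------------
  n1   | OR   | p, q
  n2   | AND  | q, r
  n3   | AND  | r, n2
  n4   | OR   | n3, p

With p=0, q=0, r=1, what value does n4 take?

0

n2 = 0 AND 1 = 0
n3 = 1 AND 0 = 0
n4 = 0 OR 0 = 0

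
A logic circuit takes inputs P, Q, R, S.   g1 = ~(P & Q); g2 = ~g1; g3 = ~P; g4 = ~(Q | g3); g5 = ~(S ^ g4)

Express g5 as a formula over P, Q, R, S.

g3 = ~P
g4 = ~(Q | g3) = ~(Q | ~P)
g5 = ~(S ^ g4) = ~(S ^ (~(Q | ~P)))

~(S ^ (~(Q | ~P)))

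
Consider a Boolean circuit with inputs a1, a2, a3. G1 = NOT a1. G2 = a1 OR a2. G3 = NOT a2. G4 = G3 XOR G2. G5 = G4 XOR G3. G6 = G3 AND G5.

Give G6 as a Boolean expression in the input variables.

NOT a2 AND ((NOT a2 XOR (a1 OR a2)) XOR NOT a2)

G2 = a1 OR a2
G3 = NOT a2
G4 = G3 XOR G2 = NOT a2 XOR (a1 OR a2)
G5 = G4 XOR G3 = (NOT a2 XOR (a1 OR a2)) XOR NOT a2
G6 = G3 AND G5 = NOT a2 AND ((NOT a2 XOR (a1 OR a2)) XOR NOT a2)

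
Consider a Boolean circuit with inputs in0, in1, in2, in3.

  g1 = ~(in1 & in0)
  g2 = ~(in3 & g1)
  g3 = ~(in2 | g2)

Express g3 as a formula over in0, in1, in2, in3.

~(in2 | (~(in3 & (~(in1 & in0)))))

g1 = ~(in1 & in0)
g2 = ~(in3 & g1) = ~(in3 & (~(in1 & in0)))
g3 = ~(in2 | g2) = ~(in2 | (~(in3 & (~(in1 & in0)))))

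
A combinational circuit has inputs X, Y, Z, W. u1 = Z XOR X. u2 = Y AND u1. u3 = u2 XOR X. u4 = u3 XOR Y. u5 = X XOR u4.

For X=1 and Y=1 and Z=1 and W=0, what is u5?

1

u1 = 1 XOR 1 = 0
u2 = 1 AND 0 = 0
u3 = 0 XOR 1 = 1
u4 = 1 XOR 1 = 0
u5 = 1 XOR 0 = 1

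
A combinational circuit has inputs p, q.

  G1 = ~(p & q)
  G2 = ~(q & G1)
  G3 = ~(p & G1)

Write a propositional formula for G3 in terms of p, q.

G1 = ~(p & q)
G3 = ~(p & G1) = ~(p & (~(p & q)))

~(p & (~(p & q)))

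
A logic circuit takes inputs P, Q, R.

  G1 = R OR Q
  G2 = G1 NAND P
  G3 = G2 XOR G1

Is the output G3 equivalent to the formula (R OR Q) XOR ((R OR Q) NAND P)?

G1 = R OR Q
G2 = G1 NAND P = (R OR Q) NAND P
G3 = G2 XOR G1 = ((R OR Q) NAND P) XOR (R OR Q)
At P=0, Q=0, R=1: circuit gives 0, formula gives 0.
At P=0, Q=0, R=0: circuit gives 1, formula gives 1.
Agrees on all 8 inputs.

Yes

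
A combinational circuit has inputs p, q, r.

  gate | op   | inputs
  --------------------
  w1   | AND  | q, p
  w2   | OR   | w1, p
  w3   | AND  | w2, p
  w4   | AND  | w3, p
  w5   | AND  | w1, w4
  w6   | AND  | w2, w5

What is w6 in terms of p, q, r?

((q AND p) OR p) AND ((q AND p) AND ((((q AND p) OR p) AND p) AND p))

w1 = q AND p
w2 = w1 OR p = (q AND p) OR p
w3 = w2 AND p = ((q AND p) OR p) AND p
w4 = w3 AND p = (((q AND p) OR p) AND p) AND p
w5 = w1 AND w4 = (q AND p) AND ((((q AND p) OR p) AND p) AND p)
w6 = w2 AND w5 = ((q AND p) OR p) AND ((q AND p) AND ((((q AND p) OR p) AND p) AND p))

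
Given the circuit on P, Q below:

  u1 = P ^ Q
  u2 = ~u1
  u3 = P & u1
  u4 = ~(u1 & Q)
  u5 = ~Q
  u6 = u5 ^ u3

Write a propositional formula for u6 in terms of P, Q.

~Q ^ (P & (P ^ Q))

u1 = P ^ Q
u3 = P & u1 = P & (P ^ Q)
u5 = ~Q
u6 = u5 ^ u3 = ~Q ^ (P & (P ^ Q))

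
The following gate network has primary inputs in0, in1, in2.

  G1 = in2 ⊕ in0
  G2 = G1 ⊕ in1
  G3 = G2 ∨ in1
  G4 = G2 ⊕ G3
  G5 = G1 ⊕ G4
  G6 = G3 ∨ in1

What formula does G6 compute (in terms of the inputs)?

(((in2 ⊕ in0) ⊕ in1) ∨ in1) ∨ in1

G1 = in2 ⊕ in0
G2 = G1 ⊕ in1 = (in2 ⊕ in0) ⊕ in1
G3 = G2 ∨ in1 = ((in2 ⊕ in0) ⊕ in1) ∨ in1
G6 = G3 ∨ in1 = (((in2 ⊕ in0) ⊕ in1) ∨ in1) ∨ in1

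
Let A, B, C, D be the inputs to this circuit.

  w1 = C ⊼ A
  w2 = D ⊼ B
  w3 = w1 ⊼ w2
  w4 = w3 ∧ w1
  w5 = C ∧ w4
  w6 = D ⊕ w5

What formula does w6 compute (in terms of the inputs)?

D ⊕ (C ∧ (((C ⊼ A) ⊼ (D ⊼ B)) ∧ (C ⊼ A)))

w1 = C ⊼ A
w2 = D ⊼ B
w3 = w1 ⊼ w2 = (C ⊼ A) ⊼ (D ⊼ B)
w4 = w3 ∧ w1 = ((C ⊼ A) ⊼ (D ⊼ B)) ∧ (C ⊼ A)
w5 = C ∧ w4 = C ∧ (((C ⊼ A) ⊼ (D ⊼ B)) ∧ (C ⊼ A))
w6 = D ⊕ w5 = D ⊕ (C ∧ (((C ⊼ A) ⊼ (D ⊼ B)) ∧ (C ⊼ A)))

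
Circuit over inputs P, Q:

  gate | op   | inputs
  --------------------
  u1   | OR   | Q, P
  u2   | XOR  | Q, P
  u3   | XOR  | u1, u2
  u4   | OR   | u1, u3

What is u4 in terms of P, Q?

u1 = Q OR P
u2 = Q XOR P
u3 = u1 XOR u2 = (Q OR P) XOR (Q XOR P)
u4 = u1 OR u3 = (Q OR P) OR ((Q OR P) XOR (Q XOR P))

(Q OR P) OR ((Q OR P) XOR (Q XOR P))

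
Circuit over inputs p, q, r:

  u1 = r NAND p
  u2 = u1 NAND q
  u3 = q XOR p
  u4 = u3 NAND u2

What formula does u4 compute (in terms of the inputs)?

u1 = r NAND p
u2 = u1 NAND q = (r NAND p) NAND q
u3 = q XOR p
u4 = u3 NAND u2 = (q XOR p) NAND ((r NAND p) NAND q)

(q XOR p) NAND ((r NAND p) NAND q)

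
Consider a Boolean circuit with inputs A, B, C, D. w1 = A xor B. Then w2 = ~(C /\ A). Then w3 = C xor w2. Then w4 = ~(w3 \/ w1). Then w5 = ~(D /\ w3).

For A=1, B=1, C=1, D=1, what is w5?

w2 = ~(1 /\ 1) = 0
w3 = 1 xor 0 = 1
w5 = ~(1 /\ 1) = 0

0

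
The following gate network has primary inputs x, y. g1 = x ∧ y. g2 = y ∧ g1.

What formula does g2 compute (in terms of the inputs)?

g1 = x ∧ y
g2 = y ∧ g1 = y ∧ (x ∧ y)

y ∧ (x ∧ y)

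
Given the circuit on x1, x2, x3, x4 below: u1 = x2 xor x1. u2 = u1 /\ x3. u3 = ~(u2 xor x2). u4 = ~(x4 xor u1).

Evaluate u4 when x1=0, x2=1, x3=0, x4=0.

u1 = 1 xor 0 = 1
u4 = ~(0 xor 1) = 0

0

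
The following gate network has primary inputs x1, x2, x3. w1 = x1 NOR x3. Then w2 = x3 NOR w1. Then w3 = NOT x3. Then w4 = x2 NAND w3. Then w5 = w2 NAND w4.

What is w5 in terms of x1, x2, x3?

w1 = x1 NOR x3
w2 = x3 NOR w1 = x3 NOR (x1 NOR x3)
w3 = NOT x3
w4 = x2 NAND w3 = x2 NAND NOT x3
w5 = w2 NAND w4 = (x3 NOR (x1 NOR x3)) NAND (x2 NAND NOT x3)

(x3 NOR (x1 NOR x3)) NAND (x2 NAND NOT x3)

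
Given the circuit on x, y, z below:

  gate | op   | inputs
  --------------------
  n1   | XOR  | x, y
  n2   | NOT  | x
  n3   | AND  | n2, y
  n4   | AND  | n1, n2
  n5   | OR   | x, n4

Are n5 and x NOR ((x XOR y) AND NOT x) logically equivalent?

No

n1 = x XOR y
n2 = NOT x
n4 = n1 AND n2 = (x XOR y) AND NOT x
n5 = x OR n4 = x OR ((x XOR y) AND NOT x)
At x=0, y=0, z=0: circuit gives 0, formula gives 1.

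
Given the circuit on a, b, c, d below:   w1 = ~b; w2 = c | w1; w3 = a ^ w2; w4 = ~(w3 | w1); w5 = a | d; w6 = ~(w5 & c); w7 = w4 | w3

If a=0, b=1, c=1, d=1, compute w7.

1

w1 = ~1 = 0
w2 = 1 | 0 = 1
w3 = 0 ^ 1 = 1
w4 = ~(1 | 0) = 0
w7 = 0 | 1 = 1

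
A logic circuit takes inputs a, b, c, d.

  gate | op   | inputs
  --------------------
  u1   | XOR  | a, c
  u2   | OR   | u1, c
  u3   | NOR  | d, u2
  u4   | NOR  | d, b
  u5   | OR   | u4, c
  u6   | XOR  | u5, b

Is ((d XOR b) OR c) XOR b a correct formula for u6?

u4 = d NOR b
u5 = u4 OR c = (d NOR b) OR c
u6 = u5 XOR b = ((d NOR b) OR c) XOR b
At a=0, b=0, c=0, d=0: circuit gives 1, formula gives 0.

No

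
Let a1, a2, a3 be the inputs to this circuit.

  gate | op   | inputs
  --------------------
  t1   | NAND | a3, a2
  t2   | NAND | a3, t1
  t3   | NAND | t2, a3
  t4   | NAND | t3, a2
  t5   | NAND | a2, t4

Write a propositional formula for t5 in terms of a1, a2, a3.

a2 NAND (((a3 NAND (a3 NAND a2)) NAND a3) NAND a2)

t1 = a3 NAND a2
t2 = a3 NAND t1 = a3 NAND (a3 NAND a2)
t3 = t2 NAND a3 = (a3 NAND (a3 NAND a2)) NAND a3
t4 = t3 NAND a2 = ((a3 NAND (a3 NAND a2)) NAND a3) NAND a2
t5 = a2 NAND t4 = a2 NAND (((a3 NAND (a3 NAND a2)) NAND a3) NAND a2)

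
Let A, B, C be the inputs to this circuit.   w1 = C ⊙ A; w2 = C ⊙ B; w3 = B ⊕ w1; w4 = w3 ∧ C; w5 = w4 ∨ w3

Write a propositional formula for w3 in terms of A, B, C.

w1 = C ⊙ A
w3 = B ⊕ w1 = B ⊕ (C ⊙ A)

B ⊕ (C ⊙ A)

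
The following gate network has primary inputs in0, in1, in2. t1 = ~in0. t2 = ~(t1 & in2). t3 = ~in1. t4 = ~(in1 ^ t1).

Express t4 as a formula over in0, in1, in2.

~(in1 ^ ~in0)

t1 = ~in0
t4 = ~(in1 ^ t1) = ~(in1 ^ ~in0)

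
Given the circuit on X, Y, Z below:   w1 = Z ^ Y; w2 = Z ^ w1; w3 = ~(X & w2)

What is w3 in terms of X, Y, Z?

w1 = Z ^ Y
w2 = Z ^ w1 = Z ^ (Z ^ Y)
w3 = ~(X & w2) = ~(X & (Z ^ (Z ^ Y)))

~(X & (Z ^ (Z ^ Y)))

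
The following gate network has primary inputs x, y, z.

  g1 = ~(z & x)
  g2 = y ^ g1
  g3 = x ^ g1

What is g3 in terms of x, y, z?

x ^ (~(z & x))

g1 = ~(z & x)
g3 = x ^ g1 = x ^ (~(z & x))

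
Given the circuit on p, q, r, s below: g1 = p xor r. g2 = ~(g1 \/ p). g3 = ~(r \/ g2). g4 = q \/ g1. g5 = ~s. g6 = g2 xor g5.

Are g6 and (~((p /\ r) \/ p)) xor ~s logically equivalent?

No

g1 = p xor r
g2 = ~(g1 \/ p) = ~((p xor r) \/ p)
g5 = ~s
g6 = g2 xor g5 = (~((p xor r) \/ p)) xor ~s
At p=0, q=0, r=1, s=0: circuit gives 1, formula gives 0.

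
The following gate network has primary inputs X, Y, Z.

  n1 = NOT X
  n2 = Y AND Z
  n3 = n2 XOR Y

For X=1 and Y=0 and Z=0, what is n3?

n2 = 0 AND 0 = 0
n3 = 0 XOR 0 = 0

0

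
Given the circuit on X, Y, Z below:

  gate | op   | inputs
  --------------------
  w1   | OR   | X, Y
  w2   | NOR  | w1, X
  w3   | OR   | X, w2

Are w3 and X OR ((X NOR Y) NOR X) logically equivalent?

w1 = X OR Y
w2 = w1 NOR X = (X OR Y) NOR X
w3 = X OR w2 = X OR ((X OR Y) NOR X)
At X=0, Y=0, Z=0: circuit gives 1, formula gives 0.

No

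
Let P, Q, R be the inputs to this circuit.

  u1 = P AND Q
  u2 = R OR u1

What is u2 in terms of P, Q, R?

R OR (P AND Q)

u1 = P AND Q
u2 = R OR u1 = R OR (P AND Q)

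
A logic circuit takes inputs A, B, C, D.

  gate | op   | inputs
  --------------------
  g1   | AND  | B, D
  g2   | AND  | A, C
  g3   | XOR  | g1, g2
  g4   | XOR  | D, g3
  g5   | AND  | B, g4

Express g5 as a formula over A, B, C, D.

B AND (D XOR ((B AND D) XOR (A AND C)))

g1 = B AND D
g2 = A AND C
g3 = g1 XOR g2 = (B AND D) XOR (A AND C)
g4 = D XOR g3 = D XOR ((B AND D) XOR (A AND C))
g5 = B AND g4 = B AND (D XOR ((B AND D) XOR (A AND C)))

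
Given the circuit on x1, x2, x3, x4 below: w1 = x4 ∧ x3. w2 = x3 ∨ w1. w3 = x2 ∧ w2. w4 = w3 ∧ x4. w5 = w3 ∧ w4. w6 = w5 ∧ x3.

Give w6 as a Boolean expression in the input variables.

((x2 ∧ (x3 ∨ (x4 ∧ x3))) ∧ ((x2 ∧ (x3 ∨ (x4 ∧ x3))) ∧ x4)) ∧ x3

w1 = x4 ∧ x3
w2 = x3 ∨ w1 = x3 ∨ (x4 ∧ x3)
w3 = x2 ∧ w2 = x2 ∧ (x3 ∨ (x4 ∧ x3))
w4 = w3 ∧ x4 = (x2 ∧ (x3 ∨ (x4 ∧ x3))) ∧ x4
w5 = w3 ∧ w4 = (x2 ∧ (x3 ∨ (x4 ∧ x3))) ∧ ((x2 ∧ (x3 ∨ (x4 ∧ x3))) ∧ x4)
w6 = w5 ∧ x3 = ((x2 ∧ (x3 ∨ (x4 ∧ x3))) ∧ ((x2 ∧ (x3 ∨ (x4 ∧ x3))) ∧ x4)) ∧ x3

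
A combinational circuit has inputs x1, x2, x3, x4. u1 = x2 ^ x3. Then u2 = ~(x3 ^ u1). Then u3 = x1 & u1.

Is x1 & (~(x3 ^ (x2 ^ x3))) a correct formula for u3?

u1 = x2 ^ x3
u3 = x1 & u1 = x1 & (x2 ^ x3)
At x1=1, x2=0, x3=0, x4=0: circuit gives 0, formula gives 1.

No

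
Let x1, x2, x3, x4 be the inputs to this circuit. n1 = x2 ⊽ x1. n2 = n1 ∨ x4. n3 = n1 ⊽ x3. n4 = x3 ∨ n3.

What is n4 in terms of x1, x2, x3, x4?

x3 ∨ ((x2 ⊽ x1) ⊽ x3)

n1 = x2 ⊽ x1
n3 = n1 ⊽ x3 = (x2 ⊽ x1) ⊽ x3
n4 = x3 ∨ n3 = x3 ∨ ((x2 ⊽ x1) ⊽ x3)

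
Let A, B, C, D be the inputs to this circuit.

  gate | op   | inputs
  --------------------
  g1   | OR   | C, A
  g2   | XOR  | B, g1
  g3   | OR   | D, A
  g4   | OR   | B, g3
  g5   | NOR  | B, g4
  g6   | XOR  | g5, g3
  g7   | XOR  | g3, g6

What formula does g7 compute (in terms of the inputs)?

(D OR A) XOR ((B NOR (B OR (D OR A))) XOR (D OR A))

g3 = D OR A
g4 = B OR g3 = B OR (D OR A)
g5 = B NOR g4 = B NOR (B OR (D OR A))
g6 = g5 XOR g3 = (B NOR (B OR (D OR A))) XOR (D OR A)
g7 = g3 XOR g6 = (D OR A) XOR ((B NOR (B OR (D OR A))) XOR (D OR A))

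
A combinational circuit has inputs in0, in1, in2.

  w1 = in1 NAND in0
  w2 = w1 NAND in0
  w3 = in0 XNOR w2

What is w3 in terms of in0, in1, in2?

in0 XNOR ((in1 NAND in0) NAND in0)

w1 = in1 NAND in0
w2 = w1 NAND in0 = (in1 NAND in0) NAND in0
w3 = in0 XNOR w2 = in0 XNOR ((in1 NAND in0) NAND in0)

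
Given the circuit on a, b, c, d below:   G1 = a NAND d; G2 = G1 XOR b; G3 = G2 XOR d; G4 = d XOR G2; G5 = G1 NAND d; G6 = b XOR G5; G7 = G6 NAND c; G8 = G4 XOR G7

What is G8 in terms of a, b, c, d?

(d XOR ((a NAND d) XOR b)) XOR ((b XOR ((a NAND d) NAND d)) NAND c)

G1 = a NAND d
G2 = G1 XOR b = (a NAND d) XOR b
G4 = d XOR G2 = d XOR ((a NAND d) XOR b)
G5 = G1 NAND d = (a NAND d) NAND d
G6 = b XOR G5 = b XOR ((a NAND d) NAND d)
G7 = G6 NAND c = (b XOR ((a NAND d) NAND d)) NAND c
G8 = G4 XOR G7 = (d XOR ((a NAND d) XOR b)) XOR ((b XOR ((a NAND d) NAND d)) NAND c)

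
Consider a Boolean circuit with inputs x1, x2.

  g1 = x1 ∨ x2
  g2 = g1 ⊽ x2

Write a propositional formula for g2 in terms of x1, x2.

(x1 ∨ x2) ⊽ x2

g1 = x1 ∨ x2
g2 = g1 ⊽ x2 = (x1 ∨ x2) ⊽ x2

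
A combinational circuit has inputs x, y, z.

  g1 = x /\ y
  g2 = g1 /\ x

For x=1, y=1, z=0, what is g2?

1

g1 = 1 /\ 1 = 1
g2 = 1 /\ 1 = 1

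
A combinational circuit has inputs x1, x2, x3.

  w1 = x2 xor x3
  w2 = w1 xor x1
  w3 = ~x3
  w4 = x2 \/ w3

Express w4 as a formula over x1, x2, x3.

x2 \/ ~x3

w3 = ~x3
w4 = x2 \/ w3 = x2 \/ ~x3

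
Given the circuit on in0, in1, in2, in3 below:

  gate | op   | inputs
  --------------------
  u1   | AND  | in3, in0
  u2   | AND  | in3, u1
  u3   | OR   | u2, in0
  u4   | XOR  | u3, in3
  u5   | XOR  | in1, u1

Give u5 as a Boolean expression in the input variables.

u1 = in3 AND in0
u5 = in1 XOR u1 = in1 XOR (in3 AND in0)

in1 XOR (in3 AND in0)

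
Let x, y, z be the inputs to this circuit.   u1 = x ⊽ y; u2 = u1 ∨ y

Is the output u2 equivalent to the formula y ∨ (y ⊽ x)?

u1 = x ⊽ y
u2 = u1 ∨ y = (x ⊽ y) ∨ y
At x=1, y=0, z=0: circuit gives 0, formula gives 0.
At x=0, y=0, z=0: circuit gives 1, formula gives 1.
Agrees on all 8 inputs.

Yes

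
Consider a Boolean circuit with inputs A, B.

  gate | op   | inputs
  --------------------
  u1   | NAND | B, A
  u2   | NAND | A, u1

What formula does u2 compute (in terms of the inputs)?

u1 = B NAND A
u2 = A NAND u1 = A NAND (B NAND A)

A NAND (B NAND A)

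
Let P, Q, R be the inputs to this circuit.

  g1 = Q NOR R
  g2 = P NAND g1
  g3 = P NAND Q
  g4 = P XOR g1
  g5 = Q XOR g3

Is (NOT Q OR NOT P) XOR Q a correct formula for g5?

g3 = P NAND Q
g5 = Q XOR g3 = Q XOR (P NAND Q)
At P=0, Q=1, R=0: circuit gives 0, formula gives 0.
At P=0, Q=0, R=0: circuit gives 1, formula gives 1.
Agrees on all 8 inputs.

Yes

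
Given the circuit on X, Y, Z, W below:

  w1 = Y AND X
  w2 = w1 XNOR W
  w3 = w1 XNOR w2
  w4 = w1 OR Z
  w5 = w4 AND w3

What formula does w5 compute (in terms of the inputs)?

w1 = Y AND X
w2 = w1 XNOR W = (Y AND X) XNOR W
w3 = w1 XNOR w2 = (Y AND X) XNOR ((Y AND X) XNOR W)
w4 = w1 OR Z = (Y AND X) OR Z
w5 = w4 AND w3 = ((Y AND X) OR Z) AND ((Y AND X) XNOR ((Y AND X) XNOR W))

((Y AND X) OR Z) AND ((Y AND X) XNOR ((Y AND X) XNOR W))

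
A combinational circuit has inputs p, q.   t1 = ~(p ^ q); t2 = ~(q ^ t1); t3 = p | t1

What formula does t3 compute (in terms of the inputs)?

p | (~(p ^ q))

t1 = ~(p ^ q)
t3 = p | t1 = p | (~(p ^ q))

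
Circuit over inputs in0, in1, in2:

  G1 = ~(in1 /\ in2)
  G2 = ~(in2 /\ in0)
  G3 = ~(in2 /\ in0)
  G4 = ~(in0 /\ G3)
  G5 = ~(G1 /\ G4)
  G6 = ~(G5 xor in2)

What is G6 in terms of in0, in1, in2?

G1 = ~(in1 /\ in2)
G3 = ~(in2 /\ in0)
G4 = ~(in0 /\ G3) = ~(in0 /\ (~(in2 /\ in0)))
G5 = ~(G1 /\ G4) = ~((~(in1 /\ in2)) /\ (~(in0 /\ (~(in2 /\ in0)))))
G6 = ~(G5 xor in2) = ~((~((~(in1 /\ in2)) /\ (~(in0 /\ (~(in2 /\ in0)))))) xor in2)

~((~((~(in1 /\ in2)) /\ (~(in0 /\ (~(in2 /\ in0)))))) xor in2)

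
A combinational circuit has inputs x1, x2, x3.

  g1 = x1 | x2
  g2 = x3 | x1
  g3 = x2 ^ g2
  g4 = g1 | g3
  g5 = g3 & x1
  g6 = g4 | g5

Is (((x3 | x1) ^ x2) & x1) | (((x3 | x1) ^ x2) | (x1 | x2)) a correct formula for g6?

g1 = x1 | x2
g2 = x3 | x1
g3 = x2 ^ g2 = x2 ^ (x3 | x1)
g4 = g1 | g3 = (x1 | x2) | (x2 ^ (x3 | x1))
g5 = g3 & x1 = (x2 ^ (x3 | x1)) & x1
g6 = g4 | g5 = ((x1 | x2) | (x2 ^ (x3 | x1))) | ((x2 ^ (x3 | x1)) & x1)
At x1=0, x2=0, x3=0: circuit gives 0, formula gives 0.
At x1=0, x2=0, x3=1: circuit gives 1, formula gives 1.
Agrees on all 8 inputs.

Yes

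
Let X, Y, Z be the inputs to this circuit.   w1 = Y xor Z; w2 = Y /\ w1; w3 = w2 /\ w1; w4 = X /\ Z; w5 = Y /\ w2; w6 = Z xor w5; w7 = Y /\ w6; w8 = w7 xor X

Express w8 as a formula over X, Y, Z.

(Y /\ (Z xor (Y /\ (Y /\ (Y xor Z))))) xor X

w1 = Y xor Z
w2 = Y /\ w1 = Y /\ (Y xor Z)
w5 = Y /\ w2 = Y /\ (Y /\ (Y xor Z))
w6 = Z xor w5 = Z xor (Y /\ (Y /\ (Y xor Z)))
w7 = Y /\ w6 = Y /\ (Z xor (Y /\ (Y /\ (Y xor Z))))
w8 = w7 xor X = (Y /\ (Z xor (Y /\ (Y /\ (Y xor Z))))) xor X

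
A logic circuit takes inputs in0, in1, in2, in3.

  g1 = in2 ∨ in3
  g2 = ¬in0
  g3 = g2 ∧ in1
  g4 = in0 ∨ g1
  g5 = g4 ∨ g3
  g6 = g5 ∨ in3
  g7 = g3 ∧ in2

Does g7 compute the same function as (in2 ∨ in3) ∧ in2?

g2 = ¬in0
g3 = g2 ∧ in1 = ¬in0 ∧ in1
g7 = g3 ∧ in2 = (¬in0 ∧ in1) ∧ in2
At in0=0, in1=0, in2=1, in3=0: circuit gives 0, formula gives 1.

No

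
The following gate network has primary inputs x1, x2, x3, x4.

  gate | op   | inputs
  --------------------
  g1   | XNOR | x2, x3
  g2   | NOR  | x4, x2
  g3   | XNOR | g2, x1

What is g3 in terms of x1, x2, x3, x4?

g2 = x4 NOR x2
g3 = g2 XNOR x1 = (x4 NOR x2) XNOR x1

(x4 NOR x2) XNOR x1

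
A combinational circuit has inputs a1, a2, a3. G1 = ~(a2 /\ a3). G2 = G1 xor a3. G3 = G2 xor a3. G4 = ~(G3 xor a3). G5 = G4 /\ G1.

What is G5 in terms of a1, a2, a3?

G1 = ~(a2 /\ a3)
G2 = G1 xor a3 = (~(a2 /\ a3)) xor a3
G3 = G2 xor a3 = ((~(a2 /\ a3)) xor a3) xor a3
G4 = ~(G3 xor a3) = ~((((~(a2 /\ a3)) xor a3) xor a3) xor a3)
G5 = G4 /\ G1 = (~((((~(a2 /\ a3)) xor a3) xor a3) xor a3)) /\ (~(a2 /\ a3))

(~((((~(a2 /\ a3)) xor a3) xor a3) xor a3)) /\ (~(a2 /\ a3))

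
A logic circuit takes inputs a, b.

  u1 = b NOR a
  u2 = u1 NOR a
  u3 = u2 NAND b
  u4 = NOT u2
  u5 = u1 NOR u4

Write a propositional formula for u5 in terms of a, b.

(b NOR a) NOR NOT ((b NOR a) NOR a)

u1 = b NOR a
u2 = u1 NOR a = (b NOR a) NOR a
u4 = NOT u2 = NOT ((b NOR a) NOR a)
u5 = u1 NOR u4 = (b NOR a) NOR NOT ((b NOR a) NOR a)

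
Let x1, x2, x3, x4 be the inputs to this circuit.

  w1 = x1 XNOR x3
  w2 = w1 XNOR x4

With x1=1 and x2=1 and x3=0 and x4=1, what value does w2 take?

0

w1 = 1 XNOR 0 = 0
w2 = 0 XNOR 1 = 0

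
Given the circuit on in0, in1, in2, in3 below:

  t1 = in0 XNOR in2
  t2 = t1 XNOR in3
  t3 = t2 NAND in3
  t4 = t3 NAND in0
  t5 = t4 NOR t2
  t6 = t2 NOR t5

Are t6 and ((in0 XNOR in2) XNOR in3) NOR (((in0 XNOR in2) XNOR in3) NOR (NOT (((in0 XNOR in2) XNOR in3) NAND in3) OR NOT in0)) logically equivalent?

t1 = in0 XNOR in2
t2 = t1 XNOR in3 = (in0 XNOR in2) XNOR in3
t3 = t2 NAND in3 = ((in0 XNOR in2) XNOR in3) NAND in3
t4 = t3 NAND in0 = (((in0 XNOR in2) XNOR in3) NAND in3) NAND in0
t5 = t4 NOR t2 = ((((in0 XNOR in2) XNOR in3) NAND in3) NAND in0) NOR ((in0 XNOR in2) XNOR in3)
t6 = t2 NOR t5 = ((in0 XNOR in2) XNOR in3) NOR (((((in0 XNOR in2) XNOR in3) NAND in3) NAND in0) NOR ((in0 XNOR in2) XNOR in3))
At in0=0, in1=0, in2=0, in3=1: circuit gives 0, formula gives 0.
At in0=0, in1=0, in2=0, in3=0: circuit gives 1, formula gives 1.
Agrees on all 16 inputs.

Yes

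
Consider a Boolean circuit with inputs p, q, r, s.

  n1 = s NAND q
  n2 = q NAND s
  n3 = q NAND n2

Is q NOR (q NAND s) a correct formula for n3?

n2 = q NAND s
n3 = q NAND n2 = q NAND (q NAND s)
At p=0, q=0, r=0, s=0: circuit gives 1, formula gives 0.

No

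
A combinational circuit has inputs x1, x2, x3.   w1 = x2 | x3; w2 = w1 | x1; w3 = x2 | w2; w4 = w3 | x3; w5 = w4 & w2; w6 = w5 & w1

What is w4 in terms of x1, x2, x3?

w1 = x2 | x3
w2 = w1 | x1 = (x2 | x3) | x1
w3 = x2 | w2 = x2 | ((x2 | x3) | x1)
w4 = w3 | x3 = (x2 | ((x2 | x3) | x1)) | x3

(x2 | ((x2 | x3) | x1)) | x3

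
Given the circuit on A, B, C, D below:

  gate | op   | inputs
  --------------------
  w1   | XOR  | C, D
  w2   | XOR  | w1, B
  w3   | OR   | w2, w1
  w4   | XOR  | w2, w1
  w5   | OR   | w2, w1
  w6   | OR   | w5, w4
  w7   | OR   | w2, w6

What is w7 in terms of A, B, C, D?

((C XOR D) XOR B) OR ((((C XOR D) XOR B) OR (C XOR D)) OR (((C XOR D) XOR B) XOR (C XOR D)))

w1 = C XOR D
w2 = w1 XOR B = (C XOR D) XOR B
w4 = w2 XOR w1 = ((C XOR D) XOR B) XOR (C XOR D)
w5 = w2 OR w1 = ((C XOR D) XOR B) OR (C XOR D)
w6 = w5 OR w4 = (((C XOR D) XOR B) OR (C XOR D)) OR (((C XOR D) XOR B) XOR (C XOR D))
w7 = w2 OR w6 = ((C XOR D) XOR B) OR ((((C XOR D) XOR B) OR (C XOR D)) OR (((C XOR D) XOR B) XOR (C XOR D)))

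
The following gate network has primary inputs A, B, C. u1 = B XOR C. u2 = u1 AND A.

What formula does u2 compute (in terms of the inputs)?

u1 = B XOR C
u2 = u1 AND A = (B XOR C) AND A

(B XOR C) AND A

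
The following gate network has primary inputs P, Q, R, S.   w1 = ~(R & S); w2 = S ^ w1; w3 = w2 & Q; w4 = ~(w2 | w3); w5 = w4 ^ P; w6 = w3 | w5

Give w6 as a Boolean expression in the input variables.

((S ^ (~(R & S))) & Q) | ((~((S ^ (~(R & S))) | ((S ^ (~(R & S))) & Q))) ^ P)

w1 = ~(R & S)
w2 = S ^ w1 = S ^ (~(R & S))
w3 = w2 & Q = (S ^ (~(R & S))) & Q
w4 = ~(w2 | w3) = ~((S ^ (~(R & S))) | ((S ^ (~(R & S))) & Q))
w5 = w4 ^ P = (~((S ^ (~(R & S))) | ((S ^ (~(R & S))) & Q))) ^ P
w6 = w3 | w5 = ((S ^ (~(R & S))) & Q) | ((~((S ^ (~(R & S))) | ((S ^ (~(R & S))) & Q))) ^ P)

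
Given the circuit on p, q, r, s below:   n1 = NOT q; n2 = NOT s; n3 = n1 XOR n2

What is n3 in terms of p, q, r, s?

NOT q XOR NOT s

n1 = NOT q
n2 = NOT s
n3 = n1 XOR n2 = NOT q XOR NOT s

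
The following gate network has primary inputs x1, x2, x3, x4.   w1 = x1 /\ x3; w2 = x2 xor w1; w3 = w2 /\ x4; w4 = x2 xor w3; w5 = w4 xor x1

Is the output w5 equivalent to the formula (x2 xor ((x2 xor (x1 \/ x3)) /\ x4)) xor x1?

w1 = x1 /\ x3
w2 = x2 xor w1 = x2 xor (x1 /\ x3)
w3 = w2 /\ x4 = (x2 xor (x1 /\ x3)) /\ x4
w4 = x2 xor w3 = x2 xor ((x2 xor (x1 /\ x3)) /\ x4)
w5 = w4 xor x1 = (x2 xor ((x2 xor (x1 /\ x3)) /\ x4)) xor x1
At x1=0, x2=0, x3=1, x4=1: circuit gives 0, formula gives 1.

No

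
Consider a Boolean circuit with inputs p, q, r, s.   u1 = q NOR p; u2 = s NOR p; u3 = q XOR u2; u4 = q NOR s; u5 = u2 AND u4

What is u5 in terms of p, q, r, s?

(s NOR p) AND (q NOR s)

u2 = s NOR p
u4 = q NOR s
u5 = u2 AND u4 = (s NOR p) AND (q NOR s)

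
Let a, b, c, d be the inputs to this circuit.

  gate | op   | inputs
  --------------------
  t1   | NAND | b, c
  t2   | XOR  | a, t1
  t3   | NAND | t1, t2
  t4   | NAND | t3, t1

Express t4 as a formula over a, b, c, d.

((b NAND c) NAND (a XOR (b NAND c))) NAND (b NAND c)

t1 = b NAND c
t2 = a XOR t1 = a XOR (b NAND c)
t3 = t1 NAND t2 = (b NAND c) NAND (a XOR (b NAND c))
t4 = t3 NAND t1 = ((b NAND c) NAND (a XOR (b NAND c))) NAND (b NAND c)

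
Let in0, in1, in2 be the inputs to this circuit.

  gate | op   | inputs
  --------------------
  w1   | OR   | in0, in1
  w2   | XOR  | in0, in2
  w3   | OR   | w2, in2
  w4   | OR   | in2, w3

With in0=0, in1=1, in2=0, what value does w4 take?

w2 = 0 XOR 0 = 0
w3 = 0 OR 0 = 0
w4 = 0 OR 0 = 0

0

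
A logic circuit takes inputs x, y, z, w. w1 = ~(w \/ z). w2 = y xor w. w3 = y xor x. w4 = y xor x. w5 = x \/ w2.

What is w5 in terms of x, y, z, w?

w2 = y xor w
w5 = x \/ w2 = x \/ (y xor w)

x \/ (y xor w)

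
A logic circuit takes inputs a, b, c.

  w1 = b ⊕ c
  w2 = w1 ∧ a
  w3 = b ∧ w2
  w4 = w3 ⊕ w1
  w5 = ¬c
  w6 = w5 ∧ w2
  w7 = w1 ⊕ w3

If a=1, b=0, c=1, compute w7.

w1 = 0 ⊕ 1 = 1
w2 = 1 ∧ 1 = 1
w3 = 0 ∧ 1 = 0
w7 = 1 ⊕ 0 = 1

1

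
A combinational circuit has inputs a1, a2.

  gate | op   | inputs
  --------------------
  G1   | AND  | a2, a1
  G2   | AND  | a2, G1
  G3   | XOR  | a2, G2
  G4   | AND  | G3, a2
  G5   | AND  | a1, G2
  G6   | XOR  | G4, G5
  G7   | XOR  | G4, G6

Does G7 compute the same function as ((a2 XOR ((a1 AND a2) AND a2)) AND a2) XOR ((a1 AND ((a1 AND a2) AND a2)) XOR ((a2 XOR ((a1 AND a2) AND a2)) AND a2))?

G1 = a2 AND a1
G2 = a2 AND G1 = a2 AND (a2 AND a1)
G3 = a2 XOR G2 = a2 XOR (a2 AND (a2 AND a1))
G4 = G3 AND a2 = (a2 XOR (a2 AND (a2 AND a1))) AND a2
G5 = a1 AND G2 = a1 AND (a2 AND (a2 AND a1))
G6 = G4 XOR G5 = ((a2 XOR (a2 AND (a2 AND a1))) AND a2) XOR (a1 AND (a2 AND (a2 AND a1)))
G7 = G4 XOR G6 = ((a2 XOR (a2 AND (a2 AND a1))) AND a2) XOR (((a2 XOR (a2 AND (a2 AND a1))) AND a2) XOR (a1 AND (a2 AND (a2 AND a1))))
At a1=0, a2=0: circuit gives 0, formula gives 0.
At a1=1, a2=1: circuit gives 1, formula gives 1.
Agrees on all 4 inputs.

Yes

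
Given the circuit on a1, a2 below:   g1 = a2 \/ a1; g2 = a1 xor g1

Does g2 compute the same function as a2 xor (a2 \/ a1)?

No

g1 = a2 \/ a1
g2 = a1 xor g1 = a1 xor (a2 \/ a1)
At a1=0, a2=1: circuit gives 1, formula gives 0.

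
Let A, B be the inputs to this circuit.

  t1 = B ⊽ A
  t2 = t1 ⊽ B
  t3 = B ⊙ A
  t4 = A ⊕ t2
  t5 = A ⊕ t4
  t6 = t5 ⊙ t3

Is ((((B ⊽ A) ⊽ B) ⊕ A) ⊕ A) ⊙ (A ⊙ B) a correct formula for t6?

Yes

t1 = B ⊽ A
t2 = t1 ⊽ B = (B ⊽ A) ⊽ B
t3 = B ⊙ A
t4 = A ⊕ t2 = A ⊕ ((B ⊽ A) ⊽ B)
t5 = A ⊕ t4 = A ⊕ (A ⊕ ((B ⊽ A) ⊽ B))
t6 = t5 ⊙ t3 = (A ⊕ (A ⊕ ((B ⊽ A) ⊽ B))) ⊙ (B ⊙ A)
At A=0, B=0: circuit gives 0, formula gives 0.
At A=0, B=1: circuit gives 1, formula gives 1.
Agrees on all 4 inputs.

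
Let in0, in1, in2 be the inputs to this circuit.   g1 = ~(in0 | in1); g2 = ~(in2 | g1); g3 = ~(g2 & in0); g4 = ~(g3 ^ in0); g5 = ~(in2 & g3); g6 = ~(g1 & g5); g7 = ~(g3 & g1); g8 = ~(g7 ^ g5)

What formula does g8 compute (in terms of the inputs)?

~((~((~((~(in2 | (~(in0 | in1)))) & in0)) & (~(in0 | in1)))) ^ (~(in2 & (~((~(in2 | (~(in0 | in1)))) & in0)))))

g1 = ~(in0 | in1)
g2 = ~(in2 | g1) = ~(in2 | (~(in0 | in1)))
g3 = ~(g2 & in0) = ~((~(in2 | (~(in0 | in1)))) & in0)
g5 = ~(in2 & g3) = ~(in2 & (~((~(in2 | (~(in0 | in1)))) & in0)))
g7 = ~(g3 & g1) = ~((~((~(in2 | (~(in0 | in1)))) & in0)) & (~(in0 | in1)))
g8 = ~(g7 ^ g5) = ~((~((~((~(in2 | (~(in0 | in1)))) & in0)) & (~(in0 | in1)))) ^ (~(in2 & (~((~(in2 | (~(in0 | in1)))) & in0)))))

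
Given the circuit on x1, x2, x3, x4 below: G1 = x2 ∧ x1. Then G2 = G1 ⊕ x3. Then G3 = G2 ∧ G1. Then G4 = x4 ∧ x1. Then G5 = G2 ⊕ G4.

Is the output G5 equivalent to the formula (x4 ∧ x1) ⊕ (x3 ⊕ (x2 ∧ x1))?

Yes

G1 = x2 ∧ x1
G2 = G1 ⊕ x3 = (x2 ∧ x1) ⊕ x3
G4 = x4 ∧ x1
G5 = G2 ⊕ G4 = ((x2 ∧ x1) ⊕ x3) ⊕ (x4 ∧ x1)
At x1=0, x2=0, x3=0, x4=0: circuit gives 0, formula gives 0.
At x1=0, x2=0, x3=1, x4=0: circuit gives 1, formula gives 1.
Agrees on all 16 inputs.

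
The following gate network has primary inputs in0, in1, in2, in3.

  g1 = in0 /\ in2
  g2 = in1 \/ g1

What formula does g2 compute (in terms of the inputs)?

in1 \/ (in0 /\ in2)

g1 = in0 /\ in2
g2 = in1 \/ g1 = in1 \/ (in0 /\ in2)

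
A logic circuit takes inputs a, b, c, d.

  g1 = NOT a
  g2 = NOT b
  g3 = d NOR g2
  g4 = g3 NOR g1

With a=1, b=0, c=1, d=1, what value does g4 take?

1

g1 = NOT 1 = 0
g2 = NOT 0 = 1
g3 = 1 NOR 1 = 0
g4 = 0 NOR 0 = 1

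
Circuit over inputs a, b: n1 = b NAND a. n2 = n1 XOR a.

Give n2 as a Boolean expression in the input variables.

(b NAND a) XOR a

n1 = b NAND a
n2 = n1 XOR a = (b NAND a) XOR a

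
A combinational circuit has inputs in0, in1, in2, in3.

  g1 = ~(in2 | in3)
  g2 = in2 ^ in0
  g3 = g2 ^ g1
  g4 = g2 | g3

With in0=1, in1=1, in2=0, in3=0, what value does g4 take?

g1 = ~(0 | 0) = 1
g2 = 0 ^ 1 = 1
g3 = 1 ^ 1 = 0
g4 = 1 | 0 = 1

1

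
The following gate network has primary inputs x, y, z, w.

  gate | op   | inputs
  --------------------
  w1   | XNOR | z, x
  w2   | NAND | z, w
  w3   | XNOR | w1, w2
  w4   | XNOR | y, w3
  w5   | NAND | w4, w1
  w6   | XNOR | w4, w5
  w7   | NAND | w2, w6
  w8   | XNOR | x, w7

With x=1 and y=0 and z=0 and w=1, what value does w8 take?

0

w1 = 0 XNOR 1 = 0
w2 = 0 NAND 1 = 1
w3 = 0 XNOR 1 = 0
w4 = 0 XNOR 0 = 1
w5 = 1 NAND 0 = 1
w6 = 1 XNOR 1 = 1
w7 = 1 NAND 1 = 0
w8 = 1 XNOR 0 = 0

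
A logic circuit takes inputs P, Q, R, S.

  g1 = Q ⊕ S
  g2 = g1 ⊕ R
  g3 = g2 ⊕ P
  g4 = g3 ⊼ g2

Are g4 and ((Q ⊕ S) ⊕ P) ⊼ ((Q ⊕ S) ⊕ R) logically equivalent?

No

g1 = Q ⊕ S
g2 = g1 ⊕ R = (Q ⊕ S) ⊕ R
g3 = g2 ⊕ P = ((Q ⊕ S) ⊕ R) ⊕ P
g4 = g3 ⊼ g2 = (((Q ⊕ S) ⊕ R) ⊕ P) ⊼ ((Q ⊕ S) ⊕ R)
At P=0, Q=0, R=1, S=0: circuit gives 0, formula gives 1.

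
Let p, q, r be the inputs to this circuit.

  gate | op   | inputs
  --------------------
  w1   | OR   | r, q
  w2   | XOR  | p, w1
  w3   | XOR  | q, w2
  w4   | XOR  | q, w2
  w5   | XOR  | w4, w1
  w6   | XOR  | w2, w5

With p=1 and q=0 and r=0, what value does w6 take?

0

w1 = 0 OR 0 = 0
w2 = 1 XOR 0 = 1
w4 = 0 XOR 1 = 1
w5 = 1 XOR 0 = 1
w6 = 1 XOR 1 = 0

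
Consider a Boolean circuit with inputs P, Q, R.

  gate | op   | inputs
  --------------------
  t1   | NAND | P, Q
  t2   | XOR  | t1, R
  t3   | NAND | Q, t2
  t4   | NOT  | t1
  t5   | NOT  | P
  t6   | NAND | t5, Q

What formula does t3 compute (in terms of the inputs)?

t1 = P NAND Q
t2 = t1 XOR R = (P NAND Q) XOR R
t3 = Q NAND t2 = Q NAND ((P NAND Q) XOR R)

Q NAND ((P NAND Q) XOR R)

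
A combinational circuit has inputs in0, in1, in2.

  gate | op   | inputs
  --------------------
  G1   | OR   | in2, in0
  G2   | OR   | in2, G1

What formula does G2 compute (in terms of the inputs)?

G1 = in2 OR in0
G2 = in2 OR G1 = in2 OR (in2 OR in0)

in2 OR (in2 OR in0)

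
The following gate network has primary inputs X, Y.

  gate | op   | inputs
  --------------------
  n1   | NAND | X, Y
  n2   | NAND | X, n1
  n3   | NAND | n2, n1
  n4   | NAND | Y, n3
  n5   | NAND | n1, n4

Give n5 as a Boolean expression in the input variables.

(X NAND Y) NAND (Y NAND ((X NAND (X NAND Y)) NAND (X NAND Y)))

n1 = X NAND Y
n2 = X NAND n1 = X NAND (X NAND Y)
n3 = n2 NAND n1 = (X NAND (X NAND Y)) NAND (X NAND Y)
n4 = Y NAND n3 = Y NAND ((X NAND (X NAND Y)) NAND (X NAND Y))
n5 = n1 NAND n4 = (X NAND Y) NAND (Y NAND ((X NAND (X NAND Y)) NAND (X NAND Y)))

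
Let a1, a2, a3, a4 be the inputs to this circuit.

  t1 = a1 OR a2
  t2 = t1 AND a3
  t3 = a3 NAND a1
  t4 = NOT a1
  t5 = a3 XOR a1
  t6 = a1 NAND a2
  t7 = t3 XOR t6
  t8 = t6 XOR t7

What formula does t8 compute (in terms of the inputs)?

(a1 NAND a2) XOR ((a3 NAND a1) XOR (a1 NAND a2))

t3 = a3 NAND a1
t6 = a1 NAND a2
t7 = t3 XOR t6 = (a3 NAND a1) XOR (a1 NAND a2)
t8 = t6 XOR t7 = (a1 NAND a2) XOR ((a3 NAND a1) XOR (a1 NAND a2))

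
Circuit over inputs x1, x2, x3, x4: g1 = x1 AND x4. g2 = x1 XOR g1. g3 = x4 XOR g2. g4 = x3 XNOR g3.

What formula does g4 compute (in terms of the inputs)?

x3 XNOR (x4 XOR (x1 XOR (x1 AND x4)))

g1 = x1 AND x4
g2 = x1 XOR g1 = x1 XOR (x1 AND x4)
g3 = x4 XOR g2 = x4 XOR (x1 XOR (x1 AND x4))
g4 = x3 XNOR g3 = x3 XNOR (x4 XOR (x1 XOR (x1 AND x4)))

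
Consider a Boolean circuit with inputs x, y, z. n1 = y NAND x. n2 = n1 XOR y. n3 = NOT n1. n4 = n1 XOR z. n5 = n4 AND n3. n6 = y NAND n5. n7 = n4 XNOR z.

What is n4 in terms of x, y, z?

(y NAND x) XOR z

n1 = y NAND x
n4 = n1 XOR z = (y NAND x) XOR z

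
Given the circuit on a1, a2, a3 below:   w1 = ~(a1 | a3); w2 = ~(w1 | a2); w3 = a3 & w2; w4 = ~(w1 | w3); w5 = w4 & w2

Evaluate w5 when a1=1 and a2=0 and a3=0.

1

w1 = ~(1 | 0) = 0
w2 = ~(0 | 0) = 1
w3 = 0 & 1 = 0
w4 = ~(0 | 0) = 1
w5 = 1 & 1 = 1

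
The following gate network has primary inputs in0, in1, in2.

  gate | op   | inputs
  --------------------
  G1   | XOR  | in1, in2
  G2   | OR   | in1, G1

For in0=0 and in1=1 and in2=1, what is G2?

1

G1 = 1 XOR 1 = 0
G2 = 1 OR 0 = 1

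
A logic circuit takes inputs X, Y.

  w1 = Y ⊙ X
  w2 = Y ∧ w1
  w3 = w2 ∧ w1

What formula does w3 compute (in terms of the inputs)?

w1 = Y ⊙ X
w2 = Y ∧ w1 = Y ∧ (Y ⊙ X)
w3 = w2 ∧ w1 = (Y ∧ (Y ⊙ X)) ∧ (Y ⊙ X)

(Y ∧ (Y ⊙ X)) ∧ (Y ⊙ X)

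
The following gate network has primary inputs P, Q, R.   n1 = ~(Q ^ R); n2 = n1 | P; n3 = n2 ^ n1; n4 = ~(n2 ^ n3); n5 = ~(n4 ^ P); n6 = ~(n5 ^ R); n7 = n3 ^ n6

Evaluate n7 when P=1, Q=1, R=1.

0

n1 = ~(1 ^ 1) = 1
n2 = 1 | 1 = 1
n3 = 1 ^ 1 = 0
n4 = ~(1 ^ 0) = 0
n5 = ~(0 ^ 1) = 0
n6 = ~(0 ^ 1) = 0
n7 = 0 ^ 0 = 0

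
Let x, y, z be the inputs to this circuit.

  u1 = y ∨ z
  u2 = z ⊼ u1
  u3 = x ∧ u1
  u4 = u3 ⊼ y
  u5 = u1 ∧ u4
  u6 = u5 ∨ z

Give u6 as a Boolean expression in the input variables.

u1 = y ∨ z
u3 = x ∧ u1 = x ∧ (y ∨ z)
u4 = u3 ⊼ y = (x ∧ (y ∨ z)) ⊼ y
u5 = u1 ∧ u4 = (y ∨ z) ∧ ((x ∧ (y ∨ z)) ⊼ y)
u6 = u5 ∨ z = ((y ∨ z) ∧ ((x ∧ (y ∨ z)) ⊼ y)) ∨ z

((y ∨ z) ∧ ((x ∧ (y ∨ z)) ⊼ y)) ∨ z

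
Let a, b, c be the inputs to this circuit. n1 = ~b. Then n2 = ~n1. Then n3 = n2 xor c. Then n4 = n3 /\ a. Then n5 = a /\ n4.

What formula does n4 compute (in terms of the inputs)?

n1 = ~b
n2 = ~n1 = ~~b
n3 = n2 xor c = ~~b xor c
n4 = n3 /\ a = (~~b xor c) /\ a

(~~b xor c) /\ a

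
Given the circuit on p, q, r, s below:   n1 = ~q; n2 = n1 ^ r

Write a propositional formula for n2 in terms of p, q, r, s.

~q ^ r

n1 = ~q
n2 = n1 ^ r = ~q ^ r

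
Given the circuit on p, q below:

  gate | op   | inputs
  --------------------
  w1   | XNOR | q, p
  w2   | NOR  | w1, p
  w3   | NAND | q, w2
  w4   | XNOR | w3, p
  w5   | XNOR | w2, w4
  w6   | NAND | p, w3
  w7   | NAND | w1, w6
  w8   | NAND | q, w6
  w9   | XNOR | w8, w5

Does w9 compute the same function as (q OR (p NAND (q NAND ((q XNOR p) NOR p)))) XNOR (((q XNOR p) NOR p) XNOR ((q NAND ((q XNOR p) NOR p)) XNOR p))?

w1 = q XNOR p
w2 = w1 NOR p = (q XNOR p) NOR p
w3 = q NAND w2 = q NAND ((q XNOR p) NOR p)
w4 = w3 XNOR p = (q NAND ((q XNOR p) NOR p)) XNOR p
w5 = w2 XNOR w4 = ((q XNOR p) NOR p) XNOR ((q NAND ((q XNOR p) NOR p)) XNOR p)
w6 = p NAND w3 = p NAND (q NAND ((q XNOR p) NOR p))
w8 = q NAND w6 = q NAND (p NAND (q NAND ((q XNOR p) NOR p)))
w9 = w8 XNOR w5 = (q NAND (p NAND (q NAND ((q XNOR p) NOR p)))) XNOR (((q XNOR p) NOR p) XNOR ((q NAND ((q XNOR p) NOR p)) XNOR p))
At p=0, q=1: circuit gives 0, formula gives 1.

No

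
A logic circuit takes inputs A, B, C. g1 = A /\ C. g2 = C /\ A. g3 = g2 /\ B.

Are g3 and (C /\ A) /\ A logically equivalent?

No

g2 = C /\ A
g3 = g2 /\ B = (C /\ A) /\ B
At A=1, B=0, C=1: circuit gives 0, formula gives 1.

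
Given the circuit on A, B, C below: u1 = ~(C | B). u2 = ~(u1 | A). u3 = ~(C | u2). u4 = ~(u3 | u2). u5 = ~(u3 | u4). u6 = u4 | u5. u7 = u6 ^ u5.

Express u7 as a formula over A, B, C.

((~((~(C | (~((~(C | B)) | A)))) | (~((~(C | B)) | A)))) | (~((~(C | (~((~(C | B)) | A)))) | (~((~(C | (~((~(C | B)) | A)))) | (~((~(C | B)) | A))))))) ^ (~((~(C | (~((~(C | B)) | A)))) | (~((~(C | (~((~(C | B)) | A)))) | (~((~(C | B)) | A))))))

u1 = ~(C | B)
u2 = ~(u1 | A) = ~((~(C | B)) | A)
u3 = ~(C | u2) = ~(C | (~((~(C | B)) | A)))
u4 = ~(u3 | u2) = ~((~(C | (~((~(C | B)) | A)))) | (~((~(C | B)) | A)))
u5 = ~(u3 | u4) = ~((~(C | (~((~(C | B)) | A)))) | (~((~(C | (~((~(C | B)) | A)))) | (~((~(C | B)) | A)))))
u6 = u4 | u5 = (~((~(C | (~((~(C | B)) | A)))) | (~((~(C | B)) | A)))) | (~((~(C | (~((~(C | B)) | A)))) | (~((~(C | (~((~(C | B)) | A)))) | (~((~(C | B)) | A))))))
u7 = u6 ^ u5 = ((~((~(C | (~((~(C | B)) | A)))) | (~((~(C | B)) | A)))) | (~((~(C | (~((~(C | B)) | A)))) | (~((~(C | (~((~(C | B)) | A)))) | (~((~(C | B)) | A))))))) ^ (~((~(C | (~((~(C | B)) | A)))) | (~((~(C | (~((~(C | B)) | A)))) | (~((~(C | B)) | A))))))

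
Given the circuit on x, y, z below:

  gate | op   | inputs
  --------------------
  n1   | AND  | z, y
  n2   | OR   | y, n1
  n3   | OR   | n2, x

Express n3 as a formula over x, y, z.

(y OR (z AND y)) OR x

n1 = z AND y
n2 = y OR n1 = y OR (z AND y)
n3 = n2 OR x = (y OR (z AND y)) OR x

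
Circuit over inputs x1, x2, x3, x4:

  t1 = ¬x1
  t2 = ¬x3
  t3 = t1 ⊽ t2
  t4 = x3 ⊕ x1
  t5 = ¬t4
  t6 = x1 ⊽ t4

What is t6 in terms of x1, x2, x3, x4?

x1 ⊽ (x3 ⊕ x1)

t4 = x3 ⊕ x1
t6 = x1 ⊽ t4 = x1 ⊽ (x3 ⊕ x1)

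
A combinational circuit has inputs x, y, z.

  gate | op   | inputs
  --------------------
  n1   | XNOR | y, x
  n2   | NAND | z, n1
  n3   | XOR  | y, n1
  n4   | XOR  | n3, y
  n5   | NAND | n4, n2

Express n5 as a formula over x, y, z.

((y XOR (y XNOR x)) XOR y) NAND (z NAND (y XNOR x))

n1 = y XNOR x
n2 = z NAND n1 = z NAND (y XNOR x)
n3 = y XOR n1 = y XOR (y XNOR x)
n4 = n3 XOR y = (y XOR (y XNOR x)) XOR y
n5 = n4 NAND n2 = ((y XOR (y XNOR x)) XOR y) NAND (z NAND (y XNOR x))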